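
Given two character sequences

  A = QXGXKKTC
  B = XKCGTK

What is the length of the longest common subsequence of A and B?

3

Let dp[i][j] be the LCS length of the first i characters of A and the first j characters of B. dp[i][j] = dp[i-1][j-1]+1 when the i-th and j-th characters match, else max(dp[i-1][j], dp[i][j-1]).
    ·  X  K  C  G  T  K
 ·  0  0  0  0  0  0  0
 Q  0  0  0  0  0  0  0
 X  0  1  1  1  1  1  1
 G  0  1  1  1  2  2  2
 X  0  1  1  1  2  2  2
 K  0  1  2  2  2  2  3
 K  0  1  2  2  2  2  3
 T  0  1  2  2  2  3  3
 C  0  1  2  3  3  3  3
dp[8][6] = 3. One LCS (by backtracking along matches): XGK.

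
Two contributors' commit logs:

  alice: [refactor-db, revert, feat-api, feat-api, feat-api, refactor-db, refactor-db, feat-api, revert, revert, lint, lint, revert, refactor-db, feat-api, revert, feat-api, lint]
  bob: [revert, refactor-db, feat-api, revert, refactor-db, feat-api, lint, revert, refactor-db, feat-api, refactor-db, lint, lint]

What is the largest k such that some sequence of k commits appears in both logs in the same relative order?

Pick refactor-db [1,2], revert [2,4], refactor-db [7,5], feat-api [8,6], lint [12,7], revert [13,8], refactor-db [14,9], feat-api [15,10], lint [18,13]; all 9 commits appear in both, in order, and the DP table's final entry dp[18][13] is also 9, so no common subsequence is longer.

9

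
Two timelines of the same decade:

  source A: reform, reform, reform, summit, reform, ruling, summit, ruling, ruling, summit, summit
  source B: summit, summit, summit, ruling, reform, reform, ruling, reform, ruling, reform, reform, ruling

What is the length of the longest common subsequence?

One common subsequence of length 5: reform (source A #1, source B #6) → reform (source A #2, source B #8) → reform (source A #3, source B #10) → reform (source A #5, source B #11) → ruling (source A #9, source B #12). dp[11][12] = 5 confirms this is the maximum.

5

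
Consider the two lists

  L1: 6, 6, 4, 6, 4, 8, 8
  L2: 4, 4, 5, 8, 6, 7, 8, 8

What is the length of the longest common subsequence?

Taking 4 (L1 #3, L2 #2); then 6 (L1 #4, L2 #5); then 8 (L1 #6, L2 #7); then 8 (L1 #7, L2 #8) gives a common subsequence of length 4. dp[7][8] = 4 confirms this is the maximum.

4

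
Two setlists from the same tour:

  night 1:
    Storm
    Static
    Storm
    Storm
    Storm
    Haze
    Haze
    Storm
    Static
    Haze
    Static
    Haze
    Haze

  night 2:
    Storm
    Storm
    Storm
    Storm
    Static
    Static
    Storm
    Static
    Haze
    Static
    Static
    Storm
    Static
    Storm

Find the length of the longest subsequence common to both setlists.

8

One common subsequence of length 8: Storm at night 1[1]=night 2[1], then Storm at night 1[3]=night 2[2], then Storm at night 1[4]=night 2[3], then Storm at night 1[5]=night 2[4], then Storm at night 1[8]=night 2[7], then Static at night 1[9]=night 2[8], then Haze at night 1[10]=night 2[9], then Static at night 1[11]=night 2[13]. The LCS DP gives dp[13][14] = 8, so this is optimal.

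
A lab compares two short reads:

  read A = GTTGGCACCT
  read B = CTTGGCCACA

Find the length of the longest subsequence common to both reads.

7

One common subsequence of length 7: T [2,2], then T [3,3], then G [4,4], then G [5,5], then C [6,7], then A [7,8], then C [8,9], and the DP table's final entry dp[10][10] is also 7, so no common subsequence is longer.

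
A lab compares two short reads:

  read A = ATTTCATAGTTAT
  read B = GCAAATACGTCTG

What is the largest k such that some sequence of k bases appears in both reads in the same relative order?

7

One common subsequence of length 7: A at read A[1]=read B[4], A at read A[6]=read B[5], T at read A[7]=read B[6], A at read A[8]=read B[7], G at read A[9]=read B[9], T at read A[10]=read B[10], T at read A[11]=read B[12]. The LCS DP gives dp[13][13] = 7, so this is optimal.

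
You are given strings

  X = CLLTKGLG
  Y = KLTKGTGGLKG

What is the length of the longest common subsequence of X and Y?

Taking L (X #3, Y #2); then T (X #4, Y #3); then K (X #5, Y #4); then G (X #6, Y #8); then L (X #7, Y #9); then G (X #8, Y #11) gives a common subsequence of length 6. dp[8][11] = 6 confirms this is the maximum.

6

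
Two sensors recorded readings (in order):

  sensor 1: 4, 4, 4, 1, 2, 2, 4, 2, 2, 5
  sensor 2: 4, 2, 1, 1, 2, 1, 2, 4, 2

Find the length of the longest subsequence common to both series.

6

Let dp[i][j] be the LCS length of the first i values of sensor 1 and the first j values of sensor 2. dp[i][j] = dp[i-1][j-1]+1 when the i-th and j-th values match, else max(dp[i-1][j], dp[i][j-1]).
    ·  4  2  1  1  2  1  2  4  2
 ·  0  0  0  0  0  0  0  0  0  0
 4  0  1  1  1  1  1  1  1  1  1
 4  0  1  1  1  1  1  1  1  2  2
 4  0  1  1  1  1  1  1  1  2  2
 1  0  1  1  2  2  2  2  2  2  2
 2  0  1  2  2  2  3  3  3  3  3
 2  0  1  2  2  2  3  3  4  4  4
 4  0  1  2  2  2  3  3  4  5  5
 2  0  1  2  2  2  3  3  4  5  6
 2  0  1  2  2  2  3  3  4  5  6
 5  0  1  2  2  2  3  3  4  5  6
dp[10][9] = 6. One LCS (by backtracking along matches): 4, 1, 2, 2, 4, 2.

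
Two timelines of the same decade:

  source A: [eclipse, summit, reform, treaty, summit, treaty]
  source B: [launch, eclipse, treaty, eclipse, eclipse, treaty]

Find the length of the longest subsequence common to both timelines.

Taking eclipse (source A #1, source B #2); then treaty (source A #4, source B #3); then treaty (source A #6, source B #6) gives a common subsequence of length 3. Since dp[6][6] = 3, nothing longer is possible.

3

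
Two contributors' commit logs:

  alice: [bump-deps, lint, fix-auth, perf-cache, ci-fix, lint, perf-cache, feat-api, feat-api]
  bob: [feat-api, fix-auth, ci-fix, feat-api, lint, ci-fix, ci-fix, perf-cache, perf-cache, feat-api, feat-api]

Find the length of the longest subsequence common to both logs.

Taking fix-auth (alice #3, bob #2); then ci-fix (alice #5, bob #3); then lint (alice #6, bob #5); then perf-cache (alice #7, bob #9); then feat-api (alice #8, bob #10); then feat-api (alice #9, bob #11) gives a common subsequence of length 6. The LCS DP gives dp[9][11] = 6, so this is optimal.

6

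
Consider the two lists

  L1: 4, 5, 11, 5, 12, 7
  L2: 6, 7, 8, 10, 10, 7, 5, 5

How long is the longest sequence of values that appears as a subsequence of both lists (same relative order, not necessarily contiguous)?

Match 5 [2,7]; then 5 [4,8] — 2 values in the same relative order in both. Since dp[6][8] = 2, nothing longer is possible.

2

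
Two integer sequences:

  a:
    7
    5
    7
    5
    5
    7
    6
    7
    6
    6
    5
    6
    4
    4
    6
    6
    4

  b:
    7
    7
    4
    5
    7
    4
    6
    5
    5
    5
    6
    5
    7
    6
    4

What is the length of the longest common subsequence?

9

Match 7 at a[1]=b[2] → 5 at a[2]=b[4] → 7 at a[3]=b[5] → 5 at a[4]=b[9] → 5 at a[5]=b[10] → 6 at a[7]=b[11] → 7 at a[8]=b[13] → 6 at a[16]=b[14] → 4 at a[17]=b[15] — 9 values in the same relative order in both. Since dp[17][15] = 9, nothing longer is possible.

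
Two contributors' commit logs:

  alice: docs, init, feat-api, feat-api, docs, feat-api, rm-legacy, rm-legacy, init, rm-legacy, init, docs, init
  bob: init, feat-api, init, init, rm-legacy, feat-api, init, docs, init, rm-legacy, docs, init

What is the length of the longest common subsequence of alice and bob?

8

Taking init at alice[2]=bob[1], then feat-api at alice[3]=bob[2], then feat-api at alice[4]=bob[6], then docs at alice[5]=bob[8], then init at alice[9]=bob[9], then rm-legacy at alice[10]=bob[10], then docs at alice[12]=bob[11], then init at alice[13]=bob[12] gives a common subsequence of length 8. Since dp[13][12] = 8, nothing longer is possible.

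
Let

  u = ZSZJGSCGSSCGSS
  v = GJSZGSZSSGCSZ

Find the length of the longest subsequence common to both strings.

8

Match S at u[2]=v[3] → Z at u[3]=v[4] → G at u[5]=v[5] → S at u[6]=v[6] → S at u[9]=v[8] → S at u[10]=v[9] → C at u[11]=v[11] → S at u[13]=v[12] — 8 characters in the same relative order in both. The LCS DP gives dp[14][13] = 8, so this is optimal.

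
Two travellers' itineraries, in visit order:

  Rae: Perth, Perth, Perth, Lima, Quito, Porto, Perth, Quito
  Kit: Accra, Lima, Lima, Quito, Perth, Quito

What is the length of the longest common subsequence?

Taking Lima at Rae[4]=Kit[3] → Quito at Rae[5]=Kit[4] → Perth at Rae[7]=Kit[5] → Quito at Rae[8]=Kit[6] gives a common subsequence of length 4, and the DP table's final entry dp[8][6] is also 4, so no common subsequence is longer.

4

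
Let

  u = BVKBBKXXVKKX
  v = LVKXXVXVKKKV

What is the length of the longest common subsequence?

7

One common subsequence of length 7: V at u[2]=v[2], then K at u[3]=v[3], then X at u[7]=v[5], then X at u[8]=v[7], then V at u[9]=v[8], then K at u[10]=v[10], then K at u[11]=v[11]. Since dp[12][12] = 7, nothing longer is possible.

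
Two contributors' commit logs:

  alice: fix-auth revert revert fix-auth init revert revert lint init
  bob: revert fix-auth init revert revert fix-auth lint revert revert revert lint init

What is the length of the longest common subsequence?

8

Taking fix-auth at alice[1]=bob[2], then revert at alice[2]=bob[4], then revert at alice[3]=bob[5], then fix-auth at alice[4]=bob[6], then revert at alice[6]=bob[9], then revert at alice[7]=bob[10], then lint at alice[8]=bob[11], then init at alice[9]=bob[12] gives a common subsequence of length 8, and the DP table's final entry dp[9][12] is also 8, so no common subsequence is longer.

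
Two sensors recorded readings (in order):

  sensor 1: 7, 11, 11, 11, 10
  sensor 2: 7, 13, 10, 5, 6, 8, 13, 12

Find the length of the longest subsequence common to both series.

Let dp[i][j] be the LCS length of the first i values of sensor 1 and the first j values of sensor 2. dp[i][j] = dp[i-1][j-1]+1 when the i-th and j-th values match, else max(dp[i-1][j], dp[i][j-1]).
    ·  7 13 10  5  6  8 13 12
 ·  0  0  0  0  0  0  0  0  0
 7  0  1  1  1  1  1  1  1  1
11  0  1  1  1  1  1  1  1  1
11  0  1  1  1  1  1  1  1  1
11  0  1  1  1  1  1  1  1  1
10  0  1  1  2  2  2  2  2  2
dp[5][8] = 2. One LCS (by backtracking along matches): 7, 10.

2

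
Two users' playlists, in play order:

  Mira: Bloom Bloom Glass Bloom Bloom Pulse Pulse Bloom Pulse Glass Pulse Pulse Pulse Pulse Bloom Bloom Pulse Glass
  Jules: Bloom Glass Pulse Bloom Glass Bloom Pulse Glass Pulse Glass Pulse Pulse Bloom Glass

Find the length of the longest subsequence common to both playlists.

Pick Bloom at Mira[1]=Jules[1] → Bloom at Mira[2]=Jules[4] → Glass at Mira[3]=Jules[5] → Bloom at Mira[5]=Jules[6] → Pulse at Mira[6]=Jules[7] → Pulse at Mira[9]=Jules[9] → Glass at Mira[10]=Jules[10] → Pulse at Mira[13]=Jules[11] → Pulse at Mira[14]=Jules[12] → Bloom at Mira[16]=Jules[13] → Glass at Mira[18]=Jules[14]; all 11 songs appear in both, in order. Since dp[18][14] = 11, nothing longer is possible.

11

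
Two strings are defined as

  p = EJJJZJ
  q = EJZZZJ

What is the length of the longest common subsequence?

4

Let dp[i][j] be the LCS length of the first i characters of p and the first j characters of q. dp[i][j] = dp[i-1][j-1]+1 when the i-th and j-th characters match, else max(dp[i-1][j], dp[i][j-1]).
    ·  E  J  Z  Z  Z  J
 ·  0  0  0  0  0  0  0
 E  0  1  1  1  1  1  1
 J  0  1  2  2  2  2  2
 J  0  1  2  2  2  2  3
 J  0  1  2  2  2  2  3
 Z  0  1  2  3  3  3  3
 J  0  1  2  3  3  3  4
dp[6][6] = 4. One LCS (by backtracking along matches): EJZJ.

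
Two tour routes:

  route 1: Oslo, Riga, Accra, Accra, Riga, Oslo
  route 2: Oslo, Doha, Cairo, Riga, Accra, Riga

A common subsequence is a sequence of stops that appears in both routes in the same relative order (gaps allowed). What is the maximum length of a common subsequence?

Taking Oslo at route 1[1]=route 2[1]; then Riga at route 1[2]=route 2[4]; then Accra at route 1[4]=route 2[5]; then Riga at route 1[5]=route 2[6] gives a common subsequence of length 4. dp[6][6] = 4 confirms this is the maximum.

4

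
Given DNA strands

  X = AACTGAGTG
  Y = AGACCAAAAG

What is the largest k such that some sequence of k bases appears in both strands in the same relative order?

Taking A [1,1] → A [2,3] → C [3,5] → A [6,9] → G [9,10] gives a common subsequence of length 5. dp[9][10] = 5 confirms this is the maximum.

5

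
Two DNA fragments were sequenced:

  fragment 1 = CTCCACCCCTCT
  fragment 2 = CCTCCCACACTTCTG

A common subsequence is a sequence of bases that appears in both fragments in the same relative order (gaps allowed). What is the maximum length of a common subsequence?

Match C [1,2], T [2,3], C [3,5], C [4,6], A [5,7], C [6,8], C [7,10], T [10,12], C [11,13], T [12,14] — 10 bases in the same relative order in both. Since dp[12][15] = 10, nothing longer is possible.

10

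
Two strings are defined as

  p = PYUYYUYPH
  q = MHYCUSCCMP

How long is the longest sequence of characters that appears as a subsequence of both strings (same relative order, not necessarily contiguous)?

3

Let dp[i][j] be the LCS length of the first i characters of p and the first j characters of q. dp[i][j] = dp[i-1][j-1]+1 when the i-th and j-th characters match, else max(dp[i-1][j], dp[i][j-1]).
    ·  M  H  Y  C  U  S  C  C  M  P
 ·  0  0  0  0  0  0  0  0  0  0  0
 P  0  0  0  0  0  0  0  0  0  0  1
 Y  0  0  0  1  1  1  1  1  1  1  1
 U  0  0  0  1  1  2  2  2  2  2  2
 Y  0  0  0  1  1  2  2  2  2  2  2
 Y  0  0  0  1  1  2  2  2  2  2  2
 U  0  0  0  1  1  2  2  2  2  2  2
 Y  0  0  0  1  1  2  2  2  2  2  2
 P  0  0  0  1  1  2  2  2  2  2  3
 H  0  0  1  1  1  2  2  2  2  2  3
dp[9][10] = 3. One LCS (by backtracking along matches): YUP.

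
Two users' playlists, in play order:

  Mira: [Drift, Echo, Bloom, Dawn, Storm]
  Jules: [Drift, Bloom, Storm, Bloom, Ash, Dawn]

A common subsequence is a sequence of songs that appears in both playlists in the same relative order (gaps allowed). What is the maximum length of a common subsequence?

3

Taking Drift at Mira[1]=Jules[1], then Bloom at Mira[3]=Jules[4], then Dawn at Mira[4]=Jules[6] gives a common subsequence of length 3. The LCS DP gives dp[5][6] = 3, so this is optimal.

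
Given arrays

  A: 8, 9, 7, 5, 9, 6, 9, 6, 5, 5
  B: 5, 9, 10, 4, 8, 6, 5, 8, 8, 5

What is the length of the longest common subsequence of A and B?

Match 5 (A #4, B #1) → 9 (A #5, B #2) → 6 (A #8, B #6) → 5 (A #9, B #7) → 5 (A #10, B #10) — 5 values in the same relative order in both. Since dp[10][10] = 5, nothing longer is possible.

5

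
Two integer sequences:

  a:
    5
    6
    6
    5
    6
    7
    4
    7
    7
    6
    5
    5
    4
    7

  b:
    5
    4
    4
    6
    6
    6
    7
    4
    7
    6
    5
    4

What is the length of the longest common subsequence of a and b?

10

Taking 5 (a #1, b #1); then 6 (a #2, b #4); then 6 (a #3, b #5); then 6 (a #5, b #6); then 7 (a #6, b #7); then 4 (a #7, b #8); then 7 (a #9, b #9); then 6 (a #10, b #10); then 5 (a #12, b #11); then 4 (a #13, b #12) gives a common subsequence of length 10. The LCS DP gives dp[14][12] = 10, so this is optimal.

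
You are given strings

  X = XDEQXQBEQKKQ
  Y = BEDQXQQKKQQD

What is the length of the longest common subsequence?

8

Pick D (X #2, Y #3), Q (X #4, Y #4), X (X #5, Y #5), Q (X #6, Y #6), Q (X #9, Y #7), K (X #10, Y #8), K (X #11, Y #9), Q (X #12, Y #11); all 8 characters appear in both, in order. dp[12][12] = 8 confirms this is the maximum.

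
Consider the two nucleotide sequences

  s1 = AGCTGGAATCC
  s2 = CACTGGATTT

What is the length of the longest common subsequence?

Match A (s1 #1, s2 #2), C (s1 #3, s2 #3), T (s1 #4, s2 #4), G (s1 #5, s2 #5), G (s1 #6, s2 #6), A (s1 #7, s2 #7), T (s1 #9, s2 #10) — 7 bases in the same relative order in both. dp[11][10] = 7 confirms this is the maximum.

7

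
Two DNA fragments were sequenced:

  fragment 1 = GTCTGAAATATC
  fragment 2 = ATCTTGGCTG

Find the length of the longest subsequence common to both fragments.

5

Taking T (fragment 1 #2, fragment 2 #2); then C (fragment 1 #3, fragment 2 #3); then T (fragment 1 #4, fragment 2 #5); then G (fragment 1 #5, fragment 2 #7); then T (fragment 1 #9, fragment 2 #9) gives a common subsequence of length 5, and the DP table's final entry dp[12][10] is also 5, so no common subsequence is longer.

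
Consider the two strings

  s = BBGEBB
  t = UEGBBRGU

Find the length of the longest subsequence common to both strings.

One common subsequence of length 3: B [1,4] → B [2,5] → G [3,7]. The LCS DP gives dp[6][8] = 3, so this is optimal.

3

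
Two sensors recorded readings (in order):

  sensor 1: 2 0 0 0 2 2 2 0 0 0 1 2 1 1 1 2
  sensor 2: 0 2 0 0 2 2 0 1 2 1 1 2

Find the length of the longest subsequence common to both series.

11

Taking 2 [1,2] → 0 [3,3] → 0 [4,4] → 2 [6,5] → 2 [7,6] → 0 [10,7] → 1 [11,8] → 2 [12,9] → 1 [14,10] → 1 [15,11] → 2 [16,12] gives a common subsequence of length 11. Since dp[16][12] = 11, nothing longer is possible.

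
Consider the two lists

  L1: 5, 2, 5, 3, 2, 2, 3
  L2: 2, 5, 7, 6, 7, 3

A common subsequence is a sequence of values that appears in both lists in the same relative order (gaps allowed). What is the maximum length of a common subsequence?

Let dp[i][j] be the LCS length of the first i values of L1 and the first j values of L2. dp[i][j] = dp[i-1][j-1]+1 when the i-th and j-th values match, else max(dp[i-1][j], dp[i][j-1]).
    ·  2  5  7  6  7  3
 ·  0  0  0  0  0  0  0
 5  0  0  1  1  1  1  1
 2  0  1  1  1  1  1  1
 5  0  1  2  2  2  2  2
 3  0  1  2  2  2  2  3
 2  0  1  2  2  2  2  3
 2  0  1  2  2  2  2  3
 3  0  1  2  2  2  2  3
dp[7][6] = 3. One LCS (by backtracking along matches): 2, 5, 3.

3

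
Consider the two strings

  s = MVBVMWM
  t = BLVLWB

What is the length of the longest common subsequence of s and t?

3

Pick B at s[3]=t[1], V at s[4]=t[3], W at s[6]=t[5]; all 3 characters appear in both, in order, and the DP table's final entry dp[7][6] is also 3, so no common subsequence is longer.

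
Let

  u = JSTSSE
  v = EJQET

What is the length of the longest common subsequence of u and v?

2

Let dp[i][j] be the LCS length of the first i characters of u and the first j characters of v. dp[i][j] = dp[i-1][j-1]+1 when the i-th and j-th characters match, else max(dp[i-1][j], dp[i][j-1]).
    ·  E  J  Q  E  T
 ·  0  0  0  0  0  0
 J  0  0  1  1  1  1
 S  0  0  1  1  1  1
 T  0  0  1  1  1  2
 S  0  0  1  1  1  2
 S  0  0  1  1  1  2
 E  0  1  1  1  2  2
dp[6][5] = 2. One LCS (by backtracking along matches): JT.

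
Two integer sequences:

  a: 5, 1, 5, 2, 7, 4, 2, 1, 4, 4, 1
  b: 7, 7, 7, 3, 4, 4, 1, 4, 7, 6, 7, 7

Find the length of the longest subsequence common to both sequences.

4

Let dp[i][j] be the LCS length of the first i values of a and the first j values of b. dp[i][j] = dp[i-1][j-1]+1 when the i-th and j-th values match, else max(dp[i-1][j], dp[i][j-1]).
    ·  7  7  7  3  4  4  1  4  7  6  7  7
 ·  0  0  0  0  0  0  0  0  0  0  0  0  0
 5  0  0  0  0  0  0  0  0  0  0  0  0  0
 1  0  0  0  0  0  0  0  1  1  1  1  1  1
 5  0  0  0  0  0  0  0  1  1  1  1  1  1
 2  0  0  0  0  0  0  0  1  1  1  1  1  1
 7  0  1  1  1  1  1  1  1  1  2  2  2  2
 4  0  1  1  1  1  2  2  2  2  2  2  2  2
 2  0  1  1  1  1  2  2  2  2  2  2  2  2
 1  0  1  1  1  1  2  2  3  3  3  3  3  3
 4  0  1  1  1  1  2  3  3  4  4  4  4  4
 4  0  1  1  1  1  2  3  3  4  4  4  4  4
 1  0  1  1  1  1  2  3  4  4  4  4  4  4
dp[11][12] = 4. One LCS (by backtracking along matches): 7, 4, 1, 4.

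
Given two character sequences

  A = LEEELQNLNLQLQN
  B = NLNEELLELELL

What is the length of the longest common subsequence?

Match L at A[1]=B[2], E at A[2]=B[4], E at A[3]=B[5], E at A[4]=B[8], L at A[5]=B[9], L at A[10]=B[11], L at A[12]=B[12] — 7 characters in the same relative order in both, and the DP table's final entry dp[14][12] is also 7, so no common subsequence is longer.

7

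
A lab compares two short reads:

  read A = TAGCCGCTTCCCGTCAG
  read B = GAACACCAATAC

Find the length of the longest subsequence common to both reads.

Pick A (read A #2, read B #3) → C (read A #4, read B #4) → C (read A #5, read B #6) → C (read A #7, read B #7) → T (read A #8, read B #10) → C (read A #15, read B #12); all 6 bases appear in both, in order. The LCS DP gives dp[17][12] = 6, so this is optimal.

6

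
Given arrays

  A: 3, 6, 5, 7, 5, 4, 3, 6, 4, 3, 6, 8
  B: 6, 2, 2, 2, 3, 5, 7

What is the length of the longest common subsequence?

Taking 3 (A #1, B #5), 5 (A #3, B #6), 7 (A #4, B #7) gives a common subsequence of length 3. dp[12][7] = 3 confirms this is the maximum.

3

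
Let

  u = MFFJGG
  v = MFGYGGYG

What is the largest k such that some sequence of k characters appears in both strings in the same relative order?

4

Taking M at u[1]=v[1] → F at u[2]=v[2] → G at u[5]=v[6] → G at u[6]=v[8] gives a common subsequence of length 4. The LCS DP gives dp[6][8] = 4, so this is optimal.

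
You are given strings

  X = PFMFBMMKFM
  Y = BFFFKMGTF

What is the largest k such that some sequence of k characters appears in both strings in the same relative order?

4

Taking F [2,3], then F [4,4], then M [6,6], then F [9,9] gives a common subsequence of length 4. The LCS DP gives dp[10][9] = 4, so this is optimal.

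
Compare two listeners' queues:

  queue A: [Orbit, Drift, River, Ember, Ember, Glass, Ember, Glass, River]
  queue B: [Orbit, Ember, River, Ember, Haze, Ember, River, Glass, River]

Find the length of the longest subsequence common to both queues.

6

One common subsequence of length 6: Orbit [1,1], then River [3,3], then Ember [4,4], then Ember [5,6], then Glass [8,8], then River [9,9]. Since dp[9][9] = 6, nothing longer is possible.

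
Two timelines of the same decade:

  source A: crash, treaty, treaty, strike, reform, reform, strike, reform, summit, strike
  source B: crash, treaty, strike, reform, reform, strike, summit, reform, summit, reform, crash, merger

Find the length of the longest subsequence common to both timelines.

8

One common subsequence of length 8: crash at source A[1]=source B[1]; then treaty at source A[3]=source B[2]; then strike at source A[4]=source B[3]; then reform at source A[5]=source B[4]; then reform at source A[6]=source B[5]; then strike at source A[7]=source B[6]; then reform at source A[8]=source B[8]; then summit at source A[9]=source B[9]. dp[10][12] = 8 confirms this is the maximum.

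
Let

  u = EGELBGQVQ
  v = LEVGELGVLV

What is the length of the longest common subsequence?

6

Let dp[i][j] be the LCS length of the first i characters of u and the first j characters of v. dp[i][j] = dp[i-1][j-1]+1 when the i-th and j-th characters match, else max(dp[i-1][j], dp[i][j-1]).
    ·  L  E  V  G  E  L  G  V  L  V
 ·  0  0  0  0  0  0  0  0  0  0  0
 E  0  0  1  1  1  1  1  1  1  1  1
 G  0  0  1  1  2  2  2  2  2  2  2
 E  0  0  1  1  2  3  3  3  3  3  3
 L  0  1  1  1  2  3  4  4  4  4  4
 B  0  1  1  1  2  3  4  4  4  4  4
 G  0  1  1  1  2  3  4  5  5  5  5
 Q  0  1  1  1  2  3  4  5  5  5  5
 V  0  1  1  2  2  3  4  5  6  6  6
 Q  0  1  1  2  2  3  4  5  6  6  6
dp[9][10] = 6. One LCS (by backtracking along matches): EGELGV.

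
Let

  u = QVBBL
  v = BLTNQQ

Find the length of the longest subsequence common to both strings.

2

Let dp[i][j] be the LCS length of the first i characters of u and the first j characters of v. dp[i][j] = dp[i-1][j-1]+1 when the i-th and j-th characters match, else max(dp[i-1][j], dp[i][j-1]).
    ·  B  L  T  N  Q  Q
 ·  0  0  0  0  0  0  0
 Q  0  0  0  0  0  1  1
 V  0  0  0  0  0  1  1
 B  0  1  1  1  1  1  1
 B  0  1  1  1  1  1  1
 L  0  1  2  2  2  2  2
dp[5][6] = 2. One LCS (by backtracking along matches): BL.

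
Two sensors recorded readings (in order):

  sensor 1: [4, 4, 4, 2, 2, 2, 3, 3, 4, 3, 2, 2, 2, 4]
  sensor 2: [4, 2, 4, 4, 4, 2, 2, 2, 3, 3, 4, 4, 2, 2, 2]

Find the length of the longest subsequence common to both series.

Taking 4 (sensor 1 #1, sensor 2 #3), 4 (sensor 1 #2, sensor 2 #4), 4 (sensor 1 #3, sensor 2 #5), 2 (sensor 1 #4, sensor 2 #6), 2 (sensor 1 #5, sensor 2 #7), 2 (sensor 1 #6, sensor 2 #8), 3 (sensor 1 #7, sensor 2 #9), 3 (sensor 1 #8, sensor 2 #10), 4 (sensor 1 #9, sensor 2 #12), 2 (sensor 1 #11, sensor 2 #13), 2 (sensor 1 #12, sensor 2 #14), 2 (sensor 1 #13, sensor 2 #15) gives a common subsequence of length 12. Since dp[14][15] = 12, nothing longer is possible.

12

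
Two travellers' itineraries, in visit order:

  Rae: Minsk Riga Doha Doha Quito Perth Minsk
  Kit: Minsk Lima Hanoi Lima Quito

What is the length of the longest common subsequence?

2

One common subsequence of length 2: Minsk [1,1], Quito [5,5]. Since dp[7][5] = 2, nothing longer is possible.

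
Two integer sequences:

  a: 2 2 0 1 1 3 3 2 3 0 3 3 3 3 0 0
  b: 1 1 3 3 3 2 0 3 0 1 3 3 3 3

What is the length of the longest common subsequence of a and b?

11

Match 1 at a[4]=b[1] → 1 at a[5]=b[2] → 3 at a[6]=b[4] → 3 at a[7]=b[5] → 2 at a[8]=b[6] → 3 at a[9]=b[8] → 0 at a[10]=b[9] → 3 at a[11]=b[11] → 3 at a[12]=b[12] → 3 at a[13]=b[13] → 3 at a[14]=b[14] — 11 values in the same relative order in both. Since dp[16][14] = 11, nothing longer is possible.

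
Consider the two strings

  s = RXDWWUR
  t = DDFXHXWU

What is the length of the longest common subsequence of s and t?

3

Taking X at s[2]=t[6]; then W at s[5]=t[7]; then U at s[6]=t[8] gives a common subsequence of length 3. dp[7][8] = 3 confirms this is the maximum.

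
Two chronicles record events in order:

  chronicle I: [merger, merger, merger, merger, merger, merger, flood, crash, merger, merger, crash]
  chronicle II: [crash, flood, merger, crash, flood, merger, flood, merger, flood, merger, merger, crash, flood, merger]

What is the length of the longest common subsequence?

7

Match merger at chronicle I[1]=chronicle II[3]; then merger at chronicle I[2]=chronicle II[6]; then merger at chronicle I[3]=chronicle II[8]; then merger at chronicle I[4]=chronicle II[10]; then merger at chronicle I[5]=chronicle II[11]; then flood at chronicle I[7]=chronicle II[13]; then merger at chronicle I[10]=chronicle II[14] — 7 events in the same relative order in both, and the DP table's final entry dp[11][14] is also 7, so no common subsequence is longer.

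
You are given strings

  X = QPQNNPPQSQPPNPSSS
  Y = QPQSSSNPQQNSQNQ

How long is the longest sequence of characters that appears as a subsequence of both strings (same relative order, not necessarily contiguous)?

Pick Q at X[1]=Y[1], P at X[2]=Y[2], Q at X[3]=Y[3], N at X[5]=Y[7], P at X[6]=Y[8], Q at X[8]=Y[10], S at X[9]=Y[12], Q at X[10]=Y[13], N at X[13]=Y[14]; all 9 characters appear in both, in order. Since dp[17][15] = 9, nothing longer is possible.

9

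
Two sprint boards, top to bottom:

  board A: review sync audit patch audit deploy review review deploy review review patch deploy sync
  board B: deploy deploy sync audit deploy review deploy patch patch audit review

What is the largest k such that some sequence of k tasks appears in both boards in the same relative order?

One common subsequence of length 6: sync at board A[2]=board B[3], audit at board A[5]=board B[4], deploy at board A[6]=board B[5], review at board A[8]=board B[6], deploy at board A[9]=board B[7], review at board A[11]=board B[11]. Since dp[14][11] = 6, nothing longer is possible.

6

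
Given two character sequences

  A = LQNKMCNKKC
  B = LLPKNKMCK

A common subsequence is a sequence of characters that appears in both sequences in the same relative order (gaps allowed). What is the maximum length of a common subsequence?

Pick L at A[1]=B[2], N at A[3]=B[5], K at A[4]=B[6], M at A[5]=B[7], C at A[6]=B[8], K at A[9]=B[9]; all 6 characters appear in both, in order. Since dp[10][9] = 6, nothing longer is possible.

6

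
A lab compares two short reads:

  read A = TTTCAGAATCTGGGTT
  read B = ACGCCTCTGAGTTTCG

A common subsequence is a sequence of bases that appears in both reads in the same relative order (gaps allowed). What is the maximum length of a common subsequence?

Pick C at read A[4]=read B[2] → G at read A[6]=read B[3] → T at read A[9]=read B[6] → C at read A[10]=read B[7] → T at read A[11]=read B[8] → G at read A[12]=read B[9] → G at read A[13]=read B[11] → T at read A[15]=read B[13] → T at read A[16]=read B[14]; all 9 bases appear in both, in order. Since dp[16][16] = 9, nothing longer is possible.

9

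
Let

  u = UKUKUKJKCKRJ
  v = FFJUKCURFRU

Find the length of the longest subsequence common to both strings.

Let dp[i][j] be the LCS length of the first i characters of u and the first j characters of v. dp[i][j] = dp[i-1][j-1]+1 when the i-th and j-th characters match, else max(dp[i-1][j], dp[i][j-1]).
    ·  F  F  J  U  K  C  U  R  F  R  U
 ·  0  0  0  0  0  0  0  0  0  0  0  0
 U  0  0  0  0  1  1  1  1  1  1  1  1
 K  0  0  0  0  1  2  2  2  2  2  2  2
 U  0  0  0  0  1  2  2  3  3  3  3  3
 K  0  0  0  0  1  2  2  3  3  3  3  3
 U  0  0  0  0  1  2  2  3  3  3  3  4
 K  0  0  0  0  1  2  2  3  3  3  3  4
 J  0  0  0  1  1  2  2  3  3  3  3  4
 K  0  0  0  1  1  2  2  3  3  3  3  4
 C  0  0  0  1  1  2  3  3  3  3  3  4
 K  0  0  0  1  1  2  3  3  3  3  3  4
 R  0  0  0  1  1  2  3  3  4  4  4  4
 J  0  0  0  1  1  2  3  3  4  4  4  4
dp[12][11] = 4. One LCS (by backtracking along matches): UKUU.

4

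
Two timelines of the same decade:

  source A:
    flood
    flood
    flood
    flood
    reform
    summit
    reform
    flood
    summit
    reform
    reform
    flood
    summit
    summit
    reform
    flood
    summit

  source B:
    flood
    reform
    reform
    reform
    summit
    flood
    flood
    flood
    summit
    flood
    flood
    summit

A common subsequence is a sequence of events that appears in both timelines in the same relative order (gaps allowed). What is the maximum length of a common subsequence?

Match flood at source A[1]=source B[1]; then flood at source A[3]=source B[6]; then flood at source A[4]=source B[7]; then flood at source A[8]=source B[8]; then summit at source A[9]=source B[9]; then flood at source A[12]=source B[10]; then flood at source A[16]=source B[11]; then summit at source A[17]=source B[12] — 8 events in the same relative order in both, and the DP table's final entry dp[17][12] is also 8, so no common subsequence is longer.

8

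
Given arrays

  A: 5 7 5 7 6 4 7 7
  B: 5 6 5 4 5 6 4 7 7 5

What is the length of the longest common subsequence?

6

Let dp[i][j] be the LCS length of the first i values of A and the first j values of B. dp[i][j] = dp[i-1][j-1]+1 when the i-th and j-th values match, else max(dp[i-1][j], dp[i][j-1]).
    ·  5  6  5  4  5  6  4  7  7  5
 ·  0  0  0  0  0  0  0  0  0  0  0
 5  0  1  1  1  1  1  1  1  1  1  1
 7  0  1  1  1  1  1  1  1  2  2  2
 5  0  1  1  2  2  2  2  2  2  2  3
 7  0  1  1  2  2  2  2  2  3  3  3
 6  0  1  2  2  2  2  3  3  3  3  3
 4  0  1  2  2  3  3  3  4  4  4  4
 7  0  1  2  2  3  3  3  4  5  5  5
 7  0  1  2  2  3  3  3  4  5  6  6
dp[8][10] = 6. One LCS (by backtracking along matches): 5, 5, 6, 4, 7, 7.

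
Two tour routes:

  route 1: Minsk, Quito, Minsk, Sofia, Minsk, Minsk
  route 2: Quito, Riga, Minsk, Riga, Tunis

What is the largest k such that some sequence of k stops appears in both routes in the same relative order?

2

Match Quito [2,1]; then Minsk [3,3] — 2 stops in the same relative order in both, and the DP table's final entry dp[6][5] is also 2, so no common subsequence is longer.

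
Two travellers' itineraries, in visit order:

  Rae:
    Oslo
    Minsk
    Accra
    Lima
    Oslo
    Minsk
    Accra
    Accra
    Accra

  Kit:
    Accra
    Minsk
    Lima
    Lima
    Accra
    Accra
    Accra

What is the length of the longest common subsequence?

5

Pick Minsk (Rae #2, Kit #2) → Lima (Rae #4, Kit #4) → Accra (Rae #7, Kit #5) → Accra (Rae #8, Kit #6) → Accra (Rae #9, Kit #7); all 5 stops appear in both, in order. Since dp[9][7] = 5, nothing longer is possible.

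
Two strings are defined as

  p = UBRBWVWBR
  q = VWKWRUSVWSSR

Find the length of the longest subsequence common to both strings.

Let dp[i][j] be the LCS length of the first i characters of p and the first j characters of q. dp[i][j] = dp[i-1][j-1]+1 when the i-th and j-th characters match, else max(dp[i-1][j], dp[i][j-1]).
    ·  V  W  K  W  R  U  S  V  W  S  S  R
 ·  0  0  0  0  0  0  0  0  0  0  0  0  0
 U  0  0  0  0  0  0  1  1  1  1  1  1  1
 B  0  0  0  0  0  0  1  1  1  1  1  1  1
 R  0  0  0  0  0  1  1  1  1  1  1  1  2
 B  0  0  0  0  0  1  1  1  1  1  1  1  2
 W  0  0  1  1  1  1  1  1  1  2  2  2  2
 V  0  1  1  1  1  1  1  1  2  2  2  2  2
 W  0  1  2  2  2  2  2  2  2  3  3  3  3
 B  0  1  2  2  2  2  2  2  2  3  3  3  3
 R  0  1  2  2  2  3  3  3  3  3  3  3  4
dp[9][12] = 4. One LCS (by backtracking along matches): UVWR.

4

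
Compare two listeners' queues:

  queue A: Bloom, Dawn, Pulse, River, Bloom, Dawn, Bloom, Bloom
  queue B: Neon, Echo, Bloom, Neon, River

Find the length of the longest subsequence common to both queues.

2

Pick Bloom at queue A[1]=queue B[3]; then River at queue A[4]=queue B[5]; all 2 songs appear in both, in order. dp[8][5] = 2 confirms this is the maximum.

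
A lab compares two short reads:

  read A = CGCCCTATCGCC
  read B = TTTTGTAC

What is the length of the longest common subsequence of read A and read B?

4

Match G [2,5], then T [6,6], then A [7,7], then C [12,8] — 4 bases in the same relative order in both. dp[12][8] = 4 confirms this is the maximum.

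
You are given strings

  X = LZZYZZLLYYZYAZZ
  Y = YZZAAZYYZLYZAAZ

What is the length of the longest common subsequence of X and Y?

Taking Z [2,3] → Z [3,6] → Y [4,8] → Z [6,9] → L [8,10] → Y [10,11] → Z [11,12] → A [13,14] → Z [15,15] gives a common subsequence of length 9. dp[15][15] = 9 confirms this is the maximum.

9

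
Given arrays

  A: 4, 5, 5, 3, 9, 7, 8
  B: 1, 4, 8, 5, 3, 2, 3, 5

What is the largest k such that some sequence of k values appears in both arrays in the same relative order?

3

Let dp[i][j] be the LCS length of the first i values of A and the first j values of B. dp[i][j] = dp[i-1][j-1]+1 when the i-th and j-th values match, else max(dp[i-1][j], dp[i][j-1]).
    ·  1  4  8  5  3  2  3  5
 ·  0  0  0  0  0  0  0  0  0
 4  0  0  1  1  1  1  1  1  1
 5  0  0  1  1  2  2  2  2  2
 5  0  0  1  1  2  2  2  2  3
 3  0  0  1  1  2  3  3  3  3
 9  0  0  1  1  2  3  3  3  3
 7  0  0  1  1  2  3  3  3  3
 8  0  0  1  2  2  3  3  3  3
dp[7][8] = 3. One LCS (by backtracking along matches): 4, 5, 5.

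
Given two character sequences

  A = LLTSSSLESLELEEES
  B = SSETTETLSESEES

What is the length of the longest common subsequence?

Match S [5,1] → S [6,2] → E [8,3] → E [11,6] → L [12,8] → E [13,10] → E [14,12] → E [15,13] → S [16,14] — 9 characters in the same relative order in both. The LCS DP gives dp[16][14] = 9, so this is optimal.

9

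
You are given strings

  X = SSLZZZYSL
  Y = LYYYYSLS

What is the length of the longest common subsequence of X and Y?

4

Taking L [3,1], Y [7,5], S [8,6], L [9,7] gives a common subsequence of length 4, and the DP table's final entry dp[9][8] is also 4, so no common subsequence is longer.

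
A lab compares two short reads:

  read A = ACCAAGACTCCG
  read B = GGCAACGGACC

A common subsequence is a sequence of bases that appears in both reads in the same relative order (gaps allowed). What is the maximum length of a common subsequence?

7

One common subsequence of length 7: C at read A[3]=read B[3] → A at read A[4]=read B[4] → A at read A[5]=read B[5] → G at read A[6]=read B[8] → A at read A[7]=read B[9] → C at read A[10]=read B[10] → C at read A[11]=read B[11]. dp[12][11] = 7 confirms this is the maximum.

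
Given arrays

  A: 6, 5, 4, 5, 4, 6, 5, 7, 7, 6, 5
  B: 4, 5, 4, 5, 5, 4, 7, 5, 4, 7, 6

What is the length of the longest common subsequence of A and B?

7

One common subsequence of length 7: 5 [2,2], 4 [3,3], 5 [4,5], 4 [5,6], 5 [7,8], 7 [9,10], 6 [10,11]. The LCS DP gives dp[11][11] = 7, so this is optimal.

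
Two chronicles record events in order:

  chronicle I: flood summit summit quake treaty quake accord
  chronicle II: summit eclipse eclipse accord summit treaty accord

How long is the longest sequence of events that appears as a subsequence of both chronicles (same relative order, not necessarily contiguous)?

Taking summit at chronicle I[2]=chronicle II[1], summit at chronicle I[3]=chronicle II[5], treaty at chronicle I[5]=chronicle II[6], accord at chronicle I[7]=chronicle II[7] gives a common subsequence of length 4. Since dp[7][7] = 4, nothing longer is possible.

4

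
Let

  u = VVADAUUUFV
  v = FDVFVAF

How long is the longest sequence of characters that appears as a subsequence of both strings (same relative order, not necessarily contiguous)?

One common subsequence of length 4: V (u #1, v #3); then V (u #2, v #5); then A (u #5, v #6); then F (u #9, v #7), and the DP table's final entry dp[10][7] is also 4, so no common subsequence is longer.

4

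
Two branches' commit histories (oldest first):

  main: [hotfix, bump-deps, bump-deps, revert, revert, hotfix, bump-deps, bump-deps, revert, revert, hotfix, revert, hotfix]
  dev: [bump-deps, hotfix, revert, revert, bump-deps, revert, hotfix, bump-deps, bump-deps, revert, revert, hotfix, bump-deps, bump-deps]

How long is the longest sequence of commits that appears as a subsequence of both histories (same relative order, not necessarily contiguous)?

Pick hotfix (main #1, dev #2) → bump-deps (main #3, dev #5) → revert (main #5, dev #6) → hotfix (main #6, dev #7) → bump-deps (main #7, dev #8) → bump-deps (main #8, dev #9) → revert (main #9, dev #10) → revert (main #10, dev #11) → hotfix (main #11, dev #12); all 9 commits appear in both, in order. dp[13][14] = 9 confirms this is the maximum.

9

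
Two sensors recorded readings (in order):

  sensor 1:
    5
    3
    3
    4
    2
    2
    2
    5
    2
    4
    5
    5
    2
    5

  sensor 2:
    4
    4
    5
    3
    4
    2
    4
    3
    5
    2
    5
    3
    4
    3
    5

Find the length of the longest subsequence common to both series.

Match 5 at sensor 1[1]=sensor 2[3]; then 3 at sensor 1[3]=sensor 2[4]; then 4 at sensor 1[4]=sensor 2[5]; then 2 at sensor 1[5]=sensor 2[6]; then 2 at sensor 1[7]=sensor 2[10]; then 5 at sensor 1[8]=sensor 2[11]; then 4 at sensor 1[10]=sensor 2[13]; then 5 at sensor 1[14]=sensor 2[15] — 8 values in the same relative order in both. Since dp[14][15] = 8, nothing longer is possible.

8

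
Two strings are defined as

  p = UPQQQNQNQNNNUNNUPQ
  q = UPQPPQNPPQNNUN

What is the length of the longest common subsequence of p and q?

Match U at p[1]=q[1], P at p[2]=q[2], Q at p[3]=q[3], Q at p[5]=q[6], N at p[6]=q[7], Q at p[9]=q[10], N at p[11]=q[11], N at p[12]=q[12], U at p[13]=q[13], N at p[15]=q[14] — 10 characters in the same relative order in both. The LCS DP gives dp[18][14] = 10, so this is optimal.

10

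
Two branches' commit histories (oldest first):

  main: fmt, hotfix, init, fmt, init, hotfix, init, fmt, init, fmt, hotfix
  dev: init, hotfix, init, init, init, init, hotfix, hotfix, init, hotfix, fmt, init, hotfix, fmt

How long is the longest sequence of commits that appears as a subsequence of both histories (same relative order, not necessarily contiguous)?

Pick hotfix (main #2, dev #2); then init (main #3, dev #5); then init (main #5, dev #6); then hotfix (main #6, dev #8); then init (main #7, dev #9); then fmt (main #8, dev #11); then init (main #9, dev #12); then fmt (main #10, dev #14); all 8 commits appear in both, in order. The LCS DP gives dp[11][14] = 8, so this is optimal.

8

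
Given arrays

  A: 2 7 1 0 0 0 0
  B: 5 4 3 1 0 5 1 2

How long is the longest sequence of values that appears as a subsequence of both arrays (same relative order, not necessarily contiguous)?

2

Let dp[i][j] be the LCS length of the first i values of A and the first j values of B. dp[i][j] = dp[i-1][j-1]+1 when the i-th and j-th values match, else max(dp[i-1][j], dp[i][j-1]).
    ·  5  4  3  1  0  5  1  2
 ·  0  0  0  0  0  0  0  0  0
 2  0  0  0  0  0  0  0  0  1
 7  0  0  0  0  0  0  0  0  1
 1  0  0  0  0  1  1  1  1  1
 0  0  0  0  0  1  2  2  2  2
 0  0  0  0  0  1  2  2  2  2
 0  0  0  0  0  1  2  2  2  2
 0  0  0  0  0  1  2  2  2  2
dp[7][8] = 2. One LCS (by backtracking along matches): 1, 0.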